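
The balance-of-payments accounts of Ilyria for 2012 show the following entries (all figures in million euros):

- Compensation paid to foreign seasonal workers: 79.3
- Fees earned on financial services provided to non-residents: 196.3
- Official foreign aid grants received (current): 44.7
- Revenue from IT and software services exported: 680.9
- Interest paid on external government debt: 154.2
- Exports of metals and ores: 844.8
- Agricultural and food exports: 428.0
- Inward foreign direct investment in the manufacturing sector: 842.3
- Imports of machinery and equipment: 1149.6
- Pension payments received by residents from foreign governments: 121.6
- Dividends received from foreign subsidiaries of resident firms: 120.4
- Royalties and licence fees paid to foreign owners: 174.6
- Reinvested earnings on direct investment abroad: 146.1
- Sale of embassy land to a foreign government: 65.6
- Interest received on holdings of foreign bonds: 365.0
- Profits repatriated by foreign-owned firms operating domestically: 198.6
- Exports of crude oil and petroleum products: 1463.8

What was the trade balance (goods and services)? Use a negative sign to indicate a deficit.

2289.6

Goods: -1149.6 + 844.8 + 428.0 + 1463.8 = 1587.0
Services: 196.3 + 680.9 - 174.6 = 702.6
Trade balance = 1587.0 + 702.6 = 2289.6
(Excluded from the trade balance — primary income: compensation paid to foreign seasonal workers 79.3, interest paid on external government debt 154.2, dividends received from foreign subsidiaries of resident firms 120.4, reinvested earnings on direct investment abroad 146.1, interest received on holdings of foreign bonds 365.0, profits repatriated by foreign-owned firms operating domestically 198.6; secondary income: official foreign aid grants received (current) 44.7, pension payments received by residents from foreign governments 121.6; financial account: inward foreign direct investment in the manufacturing sector 842.3; capital account: sale of embassy land to a foreign government 65.6.)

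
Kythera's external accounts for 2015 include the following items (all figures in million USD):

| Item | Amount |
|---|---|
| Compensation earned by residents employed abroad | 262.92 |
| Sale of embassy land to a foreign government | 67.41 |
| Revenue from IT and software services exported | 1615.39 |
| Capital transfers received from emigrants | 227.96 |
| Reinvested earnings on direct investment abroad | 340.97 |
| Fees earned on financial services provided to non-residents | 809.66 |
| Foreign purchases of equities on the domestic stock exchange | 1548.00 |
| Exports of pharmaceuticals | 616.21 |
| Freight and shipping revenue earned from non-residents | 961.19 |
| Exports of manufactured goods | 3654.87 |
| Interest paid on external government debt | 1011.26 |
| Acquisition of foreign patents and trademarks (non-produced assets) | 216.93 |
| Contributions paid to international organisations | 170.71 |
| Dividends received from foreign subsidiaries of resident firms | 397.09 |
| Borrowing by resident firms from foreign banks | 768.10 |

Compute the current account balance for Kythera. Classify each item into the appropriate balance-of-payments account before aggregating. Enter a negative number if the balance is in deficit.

7476.33

Goods: 3654.87 + 616.21 = 4271.08
Services: 961.19 + 809.66 + 1615.39 = 3386.24
Primary income: 397.09 - 1011.26 + 262.92 + 340.97 = -10.28
Secondary income: -170.71
Current account = 4271.08 + 3386.24 + (-10.28) + (-170.71) = 7476.33
(Excluded from the current account — capital account: sale of embassy land to a foreign government 67.41, capital transfers received from emigrants 227.96, acquisition of foreign patents and trademarks (non-produced assets) 216.93; financial account: foreign purchases of equities on the domestic stock exchange 1548.00, borrowing by resident firms from foreign banks 768.10.)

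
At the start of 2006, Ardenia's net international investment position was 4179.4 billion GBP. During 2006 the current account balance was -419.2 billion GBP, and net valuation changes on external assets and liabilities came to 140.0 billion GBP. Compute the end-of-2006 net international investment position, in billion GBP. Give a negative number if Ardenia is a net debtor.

Change in NIIP = current account + net valuation change = -419.2 + 140.0 = -279.2
End-of-year NIIP = 4179.4 + (-279.2) = 3900.2

3900.2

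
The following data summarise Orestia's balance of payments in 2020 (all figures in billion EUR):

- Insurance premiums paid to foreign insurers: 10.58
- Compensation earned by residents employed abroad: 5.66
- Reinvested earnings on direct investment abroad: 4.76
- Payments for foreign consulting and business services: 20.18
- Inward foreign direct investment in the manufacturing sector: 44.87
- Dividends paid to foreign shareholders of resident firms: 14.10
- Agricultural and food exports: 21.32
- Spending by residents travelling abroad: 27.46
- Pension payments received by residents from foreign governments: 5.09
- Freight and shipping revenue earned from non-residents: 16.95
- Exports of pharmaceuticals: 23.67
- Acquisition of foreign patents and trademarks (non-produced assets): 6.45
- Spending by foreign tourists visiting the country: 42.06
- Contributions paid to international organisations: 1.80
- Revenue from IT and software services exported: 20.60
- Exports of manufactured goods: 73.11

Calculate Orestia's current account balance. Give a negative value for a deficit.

139.10

Goods: 73.11 + 23.67 + 21.32 = 118.10
Services: -27.46 - 10.58 + 16.95 + 42.06 - 20.18 + 20.60 = 21.39
Primary income: 5.66 + 4.76 - 14.10 = -3.68
Secondary income: -1.80 + 5.09 = 3.29
Current account = 118.10 + 21.39 + (-3.68) + 3.29 = 139.10
(Excluded from the current account — financial account: inward foreign direct investment in the manufacturing sector 44.87; capital account: acquisition of foreign patents and trademarks (non-produced assets) 6.45.)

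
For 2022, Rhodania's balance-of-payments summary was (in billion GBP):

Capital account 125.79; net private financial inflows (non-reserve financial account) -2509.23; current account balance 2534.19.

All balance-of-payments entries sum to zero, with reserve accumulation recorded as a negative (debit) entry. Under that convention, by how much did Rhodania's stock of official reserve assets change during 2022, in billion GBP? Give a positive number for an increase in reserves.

Official reserve transactions balance = -(2534.19 + 125.79 + (-2509.23)) = -150.75
An accumulation of reserves is recorded as a debit (negative entry), so the change in the stock of reserves is the negative of that balance.
Change in official reserves = -(-150.75) = 150.75

150.75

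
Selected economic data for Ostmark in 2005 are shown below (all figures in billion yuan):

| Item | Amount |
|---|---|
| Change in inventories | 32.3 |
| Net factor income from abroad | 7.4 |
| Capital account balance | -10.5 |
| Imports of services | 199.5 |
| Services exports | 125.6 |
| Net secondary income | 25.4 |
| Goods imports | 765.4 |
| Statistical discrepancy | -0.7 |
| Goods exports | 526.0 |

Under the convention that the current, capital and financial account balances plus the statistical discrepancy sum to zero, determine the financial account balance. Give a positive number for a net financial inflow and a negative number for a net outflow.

291.7

Goods balance = 526.0 - 765.4 = -239.4
Services balance = 125.6 - 199.5 = -73.9
Trade balance (goods + services) = -239.4 + (-73.9) = -313.3
Net primary income = 7.4
Net secondary income = 25.4
Current account = -313.3 + 7.4 + 25.4 = -280.5
Financial account = -(-280.5 + (-10.5) + (-0.7)) = 291.7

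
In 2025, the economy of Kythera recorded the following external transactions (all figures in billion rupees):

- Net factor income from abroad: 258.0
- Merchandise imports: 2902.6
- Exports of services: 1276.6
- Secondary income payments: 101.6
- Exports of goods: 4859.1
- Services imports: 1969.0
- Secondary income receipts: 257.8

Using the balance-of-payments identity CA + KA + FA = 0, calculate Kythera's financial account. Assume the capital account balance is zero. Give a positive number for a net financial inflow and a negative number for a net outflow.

Goods balance = 4859.1 - 2902.6 = 1956.5
Services balance = 1276.6 - 1969.0 = -692.4
Trade balance (goods + services) = 1956.5 + (-692.4) = 1264.1
Net primary income = 258.0
Net secondary income = 257.8 - 101.6 = 156.2
Current account = 1264.1 + 258.0 + 156.2 = 1678.3
Financial account = -(1678.3) = -1678.3

-1678.3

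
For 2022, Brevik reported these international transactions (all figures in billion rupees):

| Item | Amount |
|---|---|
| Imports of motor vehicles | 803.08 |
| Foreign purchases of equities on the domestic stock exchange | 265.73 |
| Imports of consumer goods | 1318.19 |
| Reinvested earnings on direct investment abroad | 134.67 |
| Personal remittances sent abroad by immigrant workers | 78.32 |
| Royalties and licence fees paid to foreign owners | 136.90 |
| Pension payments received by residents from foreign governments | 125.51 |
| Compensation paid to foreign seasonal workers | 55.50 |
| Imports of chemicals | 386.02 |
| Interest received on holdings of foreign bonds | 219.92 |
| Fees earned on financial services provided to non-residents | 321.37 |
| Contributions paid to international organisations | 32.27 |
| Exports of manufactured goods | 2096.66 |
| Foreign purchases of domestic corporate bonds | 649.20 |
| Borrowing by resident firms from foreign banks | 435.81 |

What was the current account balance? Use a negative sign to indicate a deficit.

Goods: 2096.66 - 803.08 - 1318.19 - 386.02 = -410.63
Services: -136.90 + 321.37 = 184.47
Primary income: 134.67 + 219.92 - 55.50 = 299.09
Secondary income: -78.32 + 125.51 - 32.27 = 14.92
Current account = (-410.63) + 184.47 + 299.09 + 14.92 = 87.85
(Excluded from the current account — financial account: foreign purchases of equities on the domestic stock exchange 265.73, foreign purchases of domestic corporate bonds 649.20, borrowing by resident firms from foreign banks 435.81.)

87.85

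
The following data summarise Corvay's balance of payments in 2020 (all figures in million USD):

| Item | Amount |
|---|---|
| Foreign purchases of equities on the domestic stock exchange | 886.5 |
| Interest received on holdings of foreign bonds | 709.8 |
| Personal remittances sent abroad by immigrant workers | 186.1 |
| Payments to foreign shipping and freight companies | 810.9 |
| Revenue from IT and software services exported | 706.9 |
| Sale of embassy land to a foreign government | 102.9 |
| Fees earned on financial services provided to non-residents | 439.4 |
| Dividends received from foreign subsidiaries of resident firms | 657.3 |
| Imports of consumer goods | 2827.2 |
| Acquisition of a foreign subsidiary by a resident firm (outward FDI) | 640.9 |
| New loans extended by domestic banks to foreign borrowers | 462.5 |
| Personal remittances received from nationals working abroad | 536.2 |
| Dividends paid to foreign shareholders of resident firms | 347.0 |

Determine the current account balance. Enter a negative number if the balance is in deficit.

Goods: -2827.2
Services: 706.9 + 439.4 - 810.9 = 335.4
Primary income: -347.0 + 709.8 + 657.3 = 1020.1
Secondary income: -186.1 + 536.2 = 350.1
Current account = (-2827.2) + 335.4 + 1020.1 + 350.1 = -1121.6
(Excluded from the current account — financial account: foreign purchases of equities on the domestic stock exchange 886.5, acquisition of a foreign subsidiary by a resident firm (outward FDI) 640.9, new loans extended by domestic banks to foreign borrowers 462.5; capital account: sale of embassy land to a foreign government 102.9.)

-1121.6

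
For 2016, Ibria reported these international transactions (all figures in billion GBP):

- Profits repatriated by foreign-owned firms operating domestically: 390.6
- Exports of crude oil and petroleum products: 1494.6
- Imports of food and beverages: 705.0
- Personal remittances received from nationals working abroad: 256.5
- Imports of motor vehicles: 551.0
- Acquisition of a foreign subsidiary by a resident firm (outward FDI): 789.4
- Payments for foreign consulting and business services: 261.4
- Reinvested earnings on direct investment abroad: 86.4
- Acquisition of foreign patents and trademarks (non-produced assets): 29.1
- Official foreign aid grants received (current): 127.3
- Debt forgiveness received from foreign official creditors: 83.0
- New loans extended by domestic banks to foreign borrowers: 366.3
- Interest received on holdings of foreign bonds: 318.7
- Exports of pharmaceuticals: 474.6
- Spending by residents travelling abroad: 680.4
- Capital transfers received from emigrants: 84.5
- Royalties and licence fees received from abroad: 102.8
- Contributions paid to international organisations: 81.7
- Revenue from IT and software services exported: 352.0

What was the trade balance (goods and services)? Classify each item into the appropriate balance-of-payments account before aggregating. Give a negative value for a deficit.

226.2

Goods: -551.0 + 474.6 + 1494.6 - 705.0 = 713.2
Services: -680.4 - 261.4 + 102.8 + 352.0 = -487.0
Trade balance = 713.2 + (-487.0) = 226.2
(Excluded from the trade balance — primary income: profits repatriated by foreign-owned firms operating domestically 390.6, reinvested earnings on direct investment abroad 86.4, interest received on holdings of foreign bonds 318.7; secondary income: personal remittances received from nationals working abroad 256.5, official foreign aid grants received (current) 127.3, contributions paid to international organisations 81.7; financial account: acquisition of a foreign subsidiary by a resident firm (outward FDI) 789.4, new loans extended by domestic banks to foreign borrowers 366.3; capital account: acquisition of foreign patents and trademarks (non-produced assets) 29.1, debt forgiveness received from foreign official creditors 83.0, capital transfers received from emigrants 84.5.)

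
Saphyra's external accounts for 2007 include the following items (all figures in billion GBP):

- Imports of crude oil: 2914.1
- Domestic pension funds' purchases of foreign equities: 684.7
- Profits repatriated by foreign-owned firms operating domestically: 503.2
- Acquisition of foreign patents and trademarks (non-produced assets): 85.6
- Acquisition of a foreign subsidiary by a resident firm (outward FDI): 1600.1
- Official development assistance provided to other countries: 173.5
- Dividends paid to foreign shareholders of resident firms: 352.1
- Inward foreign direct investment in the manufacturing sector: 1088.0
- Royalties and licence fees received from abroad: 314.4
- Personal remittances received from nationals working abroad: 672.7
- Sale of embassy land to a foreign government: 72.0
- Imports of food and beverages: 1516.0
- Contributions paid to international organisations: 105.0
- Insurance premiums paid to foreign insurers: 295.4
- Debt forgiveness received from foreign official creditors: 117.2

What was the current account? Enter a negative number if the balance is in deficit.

Goods: -2914.1 - 1516.0 = -4430.1
Services: -295.4 + 314.4 = 19.0
Primary income: -503.2 - 352.1 = -855.3
Secondary income: -105.0 + 672.7 - 173.5 = 394.2
Current account = (-4430.1) + 19.0 + (-855.3) + 394.2 = -4872.2
(Excluded from the current account — financial account: domestic pension funds' purchases of foreign equities 684.7, acquisition of a foreign subsidiary by a resident firm (outward FDI) 1600.1, inward foreign direct investment in the manufacturing sector 1088.0; capital account: acquisition of foreign patents and trademarks (non-produced assets) 85.6, sale of embassy land to a foreign government 72.0, debt forgiveness received from foreign official creditors 117.2.)

-4872.2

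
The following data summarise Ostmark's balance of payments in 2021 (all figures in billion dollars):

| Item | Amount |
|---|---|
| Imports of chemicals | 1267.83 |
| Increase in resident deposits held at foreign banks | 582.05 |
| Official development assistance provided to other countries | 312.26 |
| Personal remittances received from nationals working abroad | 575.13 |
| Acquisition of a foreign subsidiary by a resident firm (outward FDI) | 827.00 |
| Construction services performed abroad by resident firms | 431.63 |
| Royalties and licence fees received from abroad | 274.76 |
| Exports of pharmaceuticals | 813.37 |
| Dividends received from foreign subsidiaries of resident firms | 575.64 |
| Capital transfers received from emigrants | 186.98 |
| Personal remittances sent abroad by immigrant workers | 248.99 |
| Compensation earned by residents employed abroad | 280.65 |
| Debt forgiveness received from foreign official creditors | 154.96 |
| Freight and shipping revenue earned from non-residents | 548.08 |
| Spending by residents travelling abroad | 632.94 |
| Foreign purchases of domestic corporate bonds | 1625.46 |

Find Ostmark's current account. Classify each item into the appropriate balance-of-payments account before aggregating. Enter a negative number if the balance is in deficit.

Goods: 813.37 - 1267.83 = -454.46
Services: 274.76 - 632.94 + 548.08 + 431.63 = 621.53
Primary income: 280.65 + 575.64 = 856.29
Secondary income: -312.26 + 575.13 - 248.99 = 13.88
Current account = (-454.46) + 621.53 + 856.29 + 13.88 = 1037.24
(Excluded from the current account — financial account: increase in resident deposits held at foreign banks 582.05, acquisition of a foreign subsidiary by a resident firm (outward FDI) 827.00, foreign purchases of domestic corporate bonds 1625.46; capital account: capital transfers received from emigrants 186.98, debt forgiveness received from foreign official creditors 154.96.)

1037.24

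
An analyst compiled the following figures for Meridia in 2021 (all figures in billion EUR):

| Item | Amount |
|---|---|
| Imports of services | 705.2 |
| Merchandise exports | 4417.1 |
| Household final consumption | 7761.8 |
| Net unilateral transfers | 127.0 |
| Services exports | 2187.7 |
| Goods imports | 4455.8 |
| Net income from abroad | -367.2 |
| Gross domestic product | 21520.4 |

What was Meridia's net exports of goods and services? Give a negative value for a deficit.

Goods balance = 4417.1 - 4455.8 = -38.7
Services balance = 2187.7 - 705.2 = 1482.5
Trade balance (goods + services) = -38.7 + 1482.5 = 1443.8

1443.8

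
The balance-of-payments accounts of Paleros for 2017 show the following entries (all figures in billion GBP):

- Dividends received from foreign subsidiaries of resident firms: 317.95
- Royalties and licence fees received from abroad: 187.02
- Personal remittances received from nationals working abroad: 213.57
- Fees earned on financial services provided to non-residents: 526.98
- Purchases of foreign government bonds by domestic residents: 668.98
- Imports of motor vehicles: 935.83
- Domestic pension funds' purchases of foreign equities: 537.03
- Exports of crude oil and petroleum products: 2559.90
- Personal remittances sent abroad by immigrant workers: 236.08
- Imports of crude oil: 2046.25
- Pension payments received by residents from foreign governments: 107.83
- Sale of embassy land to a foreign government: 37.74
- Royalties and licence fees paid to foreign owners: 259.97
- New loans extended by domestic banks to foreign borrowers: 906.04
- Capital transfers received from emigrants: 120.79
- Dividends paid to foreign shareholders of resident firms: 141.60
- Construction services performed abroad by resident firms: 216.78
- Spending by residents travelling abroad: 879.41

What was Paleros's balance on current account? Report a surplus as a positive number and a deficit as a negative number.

-369.11

Goods: -935.83 - 2046.25 + 2559.90 = -422.18
Services: 216.78 - 259.97 + 187.02 + 526.98 - 879.41 = -208.60
Primary income: -141.60 + 317.95 = 176.35
Secondary income: 107.83 - 236.08 + 213.57 = 85.32
Current account = (-422.18) + (-208.60) + 176.35 + 85.32 = -369.11
(Excluded from the current account — financial account: purchases of foreign government bonds by domestic residents 668.98, domestic pension funds' purchases of foreign equities 537.03, new loans extended by domestic banks to foreign borrowers 906.04; capital account: sale of embassy land to a foreign government 37.74, capital transfers received from emigrants 120.79.)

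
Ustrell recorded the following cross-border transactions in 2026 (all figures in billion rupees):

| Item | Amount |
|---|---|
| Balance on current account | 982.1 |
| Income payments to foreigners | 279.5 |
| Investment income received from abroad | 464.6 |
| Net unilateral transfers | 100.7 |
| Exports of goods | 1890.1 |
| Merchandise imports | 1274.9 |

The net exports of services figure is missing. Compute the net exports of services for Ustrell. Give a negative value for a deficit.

Current account = goods balance + services balance + net primary income + net secondary income
Sum of the known components = 901.0
Net exports of services = CA - (known components) = 982.1 - 901.0 = 81.1

81.1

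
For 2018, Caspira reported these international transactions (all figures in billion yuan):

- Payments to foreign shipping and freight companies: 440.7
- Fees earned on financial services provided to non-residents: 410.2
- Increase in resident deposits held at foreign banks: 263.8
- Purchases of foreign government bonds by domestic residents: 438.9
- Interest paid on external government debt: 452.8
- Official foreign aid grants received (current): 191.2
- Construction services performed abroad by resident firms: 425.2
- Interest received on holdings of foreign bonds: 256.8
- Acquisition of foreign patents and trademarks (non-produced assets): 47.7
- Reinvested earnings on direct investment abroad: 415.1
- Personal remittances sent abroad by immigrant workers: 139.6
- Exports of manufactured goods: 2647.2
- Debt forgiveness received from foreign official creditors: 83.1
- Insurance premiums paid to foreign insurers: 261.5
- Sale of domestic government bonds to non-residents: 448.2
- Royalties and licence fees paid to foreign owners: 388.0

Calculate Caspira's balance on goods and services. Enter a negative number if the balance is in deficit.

Goods: 2647.2
Services: 425.2 + 410.2 - 388.0 - 440.7 - 261.5 = -254.8
Trade balance = 2647.2 + (-254.8) = 2392.4
(Excluded from the trade balance — financial account: increase in resident deposits held at foreign banks 263.8, purchases of foreign government bonds by domestic residents 438.9, sale of domestic government bonds to non-residents 448.2; primary income: interest paid on external government debt 452.8, interest received on holdings of foreign bonds 256.8, reinvested earnings on direct investment abroad 415.1; secondary income: official foreign aid grants received (current) 191.2, personal remittances sent abroad by immigrant workers 139.6; capital account: acquisition of foreign patents and trademarks (non-produced assets) 47.7, debt forgiveness received from foreign official creditors 83.1.)

2392.4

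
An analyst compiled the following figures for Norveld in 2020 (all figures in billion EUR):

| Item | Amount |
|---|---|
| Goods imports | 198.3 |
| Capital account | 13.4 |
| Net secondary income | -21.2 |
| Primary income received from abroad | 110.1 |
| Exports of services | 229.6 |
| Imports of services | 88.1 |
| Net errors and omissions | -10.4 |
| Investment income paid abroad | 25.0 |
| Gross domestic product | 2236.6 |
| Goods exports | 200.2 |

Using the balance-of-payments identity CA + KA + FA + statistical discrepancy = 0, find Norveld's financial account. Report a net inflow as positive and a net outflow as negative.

Goods balance = 200.2 - 198.3 = 1.9
Services balance = 229.6 - 88.1 = 141.5
Trade balance (goods + services) = 1.9 + 141.5 = 143.4
Net primary income = 110.1 - 25.0 = 85.1
Net secondary income = -21.2
Current account = 143.4 + 85.1 + (-21.2) = 207.3
Financial account = -(207.3 + 13.4 + (-10.4)) = -210.3

-210.3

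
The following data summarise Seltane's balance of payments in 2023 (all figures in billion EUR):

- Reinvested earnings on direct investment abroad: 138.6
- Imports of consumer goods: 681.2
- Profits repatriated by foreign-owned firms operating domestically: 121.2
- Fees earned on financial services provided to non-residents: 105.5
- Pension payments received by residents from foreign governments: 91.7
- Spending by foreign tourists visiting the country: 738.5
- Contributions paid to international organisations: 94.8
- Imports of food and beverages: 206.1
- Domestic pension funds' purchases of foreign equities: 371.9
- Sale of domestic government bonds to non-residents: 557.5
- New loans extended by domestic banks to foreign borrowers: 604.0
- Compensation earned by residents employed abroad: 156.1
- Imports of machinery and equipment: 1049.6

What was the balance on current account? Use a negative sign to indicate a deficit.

Goods: -1049.6 - 681.2 - 206.1 = -1936.9
Services: 105.5 + 738.5 = 844.0
Primary income: 138.6 - 121.2 + 156.1 = 173.5
Secondary income: -94.8 + 91.7 = -3.1
Current account = (-1936.9) + 844.0 + 173.5 + (-3.1) = -922.5
(Excluded from the current account — financial account: domestic pension funds' purchases of foreign equities 371.9, sale of domestic government bonds to non-residents 557.5, new loans extended by domestic banks to foreign borrowers 604.0.)

-922.5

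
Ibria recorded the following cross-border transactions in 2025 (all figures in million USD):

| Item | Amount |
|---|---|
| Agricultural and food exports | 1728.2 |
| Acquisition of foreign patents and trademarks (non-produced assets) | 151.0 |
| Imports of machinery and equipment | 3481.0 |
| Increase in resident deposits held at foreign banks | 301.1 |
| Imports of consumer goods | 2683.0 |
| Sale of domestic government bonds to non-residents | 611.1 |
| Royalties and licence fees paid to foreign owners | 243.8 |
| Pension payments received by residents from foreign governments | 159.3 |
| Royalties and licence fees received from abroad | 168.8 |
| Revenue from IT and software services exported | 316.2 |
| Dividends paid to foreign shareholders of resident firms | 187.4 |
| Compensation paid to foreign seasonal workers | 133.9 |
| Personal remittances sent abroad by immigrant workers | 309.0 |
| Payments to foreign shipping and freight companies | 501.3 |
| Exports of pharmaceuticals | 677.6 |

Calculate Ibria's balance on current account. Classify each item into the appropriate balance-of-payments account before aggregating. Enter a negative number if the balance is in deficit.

Goods: 1728.2 - 3481.0 + 677.6 - 2683.0 = -3758.2
Services: 168.8 - 501.3 - 243.8 + 316.2 = -260.1
Primary income: -133.9 - 187.4 = -321.3
Secondary income: 159.3 - 309.0 = -149.7
Current account = (-3758.2) + (-260.1) + (-321.3) + (-149.7) = -4489.3
(Excluded from the current account — capital account: acquisition of foreign patents and trademarks (non-produced assets) 151.0; financial account: increase in resident deposits held at foreign banks 301.1, sale of domestic government bonds to non-residents 611.1.)

-4489.3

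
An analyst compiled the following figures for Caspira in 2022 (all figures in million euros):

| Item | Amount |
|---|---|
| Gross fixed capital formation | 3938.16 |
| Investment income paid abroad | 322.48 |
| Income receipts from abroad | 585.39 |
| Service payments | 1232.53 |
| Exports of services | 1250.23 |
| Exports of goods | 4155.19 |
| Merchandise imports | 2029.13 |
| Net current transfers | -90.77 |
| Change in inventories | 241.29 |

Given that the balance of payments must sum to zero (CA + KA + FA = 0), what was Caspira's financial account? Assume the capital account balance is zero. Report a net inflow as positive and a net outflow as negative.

-2315.90

Goods balance = 4155.19 - 2029.13 = 2126.06
Services balance = 1250.23 - 1232.53 = 17.70
Trade balance (goods + services) = 2126.06 + 17.70 = 2143.76
Net primary income = 585.39 - 322.48 = 262.91
Net secondary income = -90.77
Current account = 2143.76 + 262.91 + (-90.77) = 2315.90
Financial account = -(2315.90) = -2315.90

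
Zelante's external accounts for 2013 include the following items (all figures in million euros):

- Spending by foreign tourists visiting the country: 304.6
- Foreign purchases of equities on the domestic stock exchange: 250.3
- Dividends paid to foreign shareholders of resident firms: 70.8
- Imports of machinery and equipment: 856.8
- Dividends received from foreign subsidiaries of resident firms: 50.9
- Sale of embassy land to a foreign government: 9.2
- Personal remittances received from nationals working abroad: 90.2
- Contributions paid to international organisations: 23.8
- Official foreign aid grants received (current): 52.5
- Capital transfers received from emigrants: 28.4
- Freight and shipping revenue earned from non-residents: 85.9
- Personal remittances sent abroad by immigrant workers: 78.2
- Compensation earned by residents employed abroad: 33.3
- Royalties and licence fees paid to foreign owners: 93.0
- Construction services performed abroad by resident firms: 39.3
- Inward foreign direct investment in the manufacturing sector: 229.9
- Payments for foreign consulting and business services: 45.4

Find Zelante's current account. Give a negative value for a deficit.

Goods: -856.8
Services: -93.0 + 39.3 + 304.6 + 85.9 - 45.4 = 291.4
Primary income: 50.9 - 70.8 + 33.3 = 13.4
Secondary income: 52.5 + 90.2 - 23.8 - 78.2 = 40.7
Current account = (-856.8) + 291.4 + 13.4 + 40.7 = -511.3
(Excluded from the current account — financial account: foreign purchases of equities on the domestic stock exchange 250.3, inward foreign direct investment in the manufacturing sector 229.9; capital account: sale of embassy land to a foreign government 9.2, capital transfers received from emigrants 28.4.)

-511.3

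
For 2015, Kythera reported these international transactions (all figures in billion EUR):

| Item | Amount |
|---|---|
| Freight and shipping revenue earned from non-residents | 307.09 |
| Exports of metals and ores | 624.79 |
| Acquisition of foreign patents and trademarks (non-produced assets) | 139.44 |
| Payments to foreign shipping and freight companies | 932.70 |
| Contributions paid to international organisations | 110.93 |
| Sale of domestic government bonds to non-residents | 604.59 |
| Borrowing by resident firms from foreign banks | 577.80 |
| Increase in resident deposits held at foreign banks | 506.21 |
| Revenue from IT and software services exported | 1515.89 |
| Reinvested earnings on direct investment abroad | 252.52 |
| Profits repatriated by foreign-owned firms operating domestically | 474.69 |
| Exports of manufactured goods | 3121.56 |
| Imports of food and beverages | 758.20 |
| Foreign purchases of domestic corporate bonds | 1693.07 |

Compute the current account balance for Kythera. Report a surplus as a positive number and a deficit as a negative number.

Goods: -758.20 + 3121.56 + 624.79 = 2988.15
Services: 307.09 + 1515.89 - 932.70 = 890.28
Primary income: -474.69 + 252.52 = -222.17
Secondary income: -110.93
Current account = 2988.15 + 890.28 + (-222.17) + (-110.93) = 3545.33
(Excluded from the current account — capital account: acquisition of foreign patents and trademarks (non-produced assets) 139.44; financial account: sale of domestic government bonds to non-residents 604.59, borrowing by resident firms from foreign banks 577.80, increase in resident deposits held at foreign banks 506.21, foreign purchases of domestic corporate bonds 1693.07.)

3545.33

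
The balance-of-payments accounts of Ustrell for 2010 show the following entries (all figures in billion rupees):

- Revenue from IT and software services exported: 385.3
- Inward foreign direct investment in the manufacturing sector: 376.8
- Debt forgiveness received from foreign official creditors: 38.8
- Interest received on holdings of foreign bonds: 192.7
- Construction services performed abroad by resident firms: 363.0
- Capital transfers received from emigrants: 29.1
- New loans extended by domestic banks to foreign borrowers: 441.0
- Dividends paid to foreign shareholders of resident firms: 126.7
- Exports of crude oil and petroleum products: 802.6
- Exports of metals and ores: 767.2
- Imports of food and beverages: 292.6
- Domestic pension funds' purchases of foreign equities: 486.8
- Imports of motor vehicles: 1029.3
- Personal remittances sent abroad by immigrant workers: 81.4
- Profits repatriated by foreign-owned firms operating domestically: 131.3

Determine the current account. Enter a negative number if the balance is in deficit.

849.5

Goods: 802.6 + 767.2 - 1029.3 - 292.6 = 247.9
Services: 385.3 + 363.0 = 748.3
Primary income: -131.3 - 126.7 + 192.7 = -65.3
Secondary income: -81.4
Current account = 247.9 + 748.3 + (-65.3) + (-81.4) = 849.5
(Excluded from the current account — financial account: inward foreign direct investment in the manufacturing sector 376.8, new loans extended by domestic banks to foreign borrowers 441.0, domestic pension funds' purchases of foreign equities 486.8; capital account: debt forgiveness received from foreign official creditors 38.8, capital transfers received from emigrants 29.1.)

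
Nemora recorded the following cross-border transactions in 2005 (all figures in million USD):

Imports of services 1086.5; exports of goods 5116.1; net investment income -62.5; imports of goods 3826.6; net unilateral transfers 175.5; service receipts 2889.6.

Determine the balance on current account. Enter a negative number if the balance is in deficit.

Goods balance = 5116.1 - 3826.6 = 1289.5
Services balance = 2889.6 - 1086.5 = 1803.1
Trade balance (goods + services) = 1289.5 + 1803.1 = 3092.6
Net primary income = -62.5
Net secondary income = 175.5
Current account = 3092.6 + (-62.5) + 175.5 = 3205.6

3205.6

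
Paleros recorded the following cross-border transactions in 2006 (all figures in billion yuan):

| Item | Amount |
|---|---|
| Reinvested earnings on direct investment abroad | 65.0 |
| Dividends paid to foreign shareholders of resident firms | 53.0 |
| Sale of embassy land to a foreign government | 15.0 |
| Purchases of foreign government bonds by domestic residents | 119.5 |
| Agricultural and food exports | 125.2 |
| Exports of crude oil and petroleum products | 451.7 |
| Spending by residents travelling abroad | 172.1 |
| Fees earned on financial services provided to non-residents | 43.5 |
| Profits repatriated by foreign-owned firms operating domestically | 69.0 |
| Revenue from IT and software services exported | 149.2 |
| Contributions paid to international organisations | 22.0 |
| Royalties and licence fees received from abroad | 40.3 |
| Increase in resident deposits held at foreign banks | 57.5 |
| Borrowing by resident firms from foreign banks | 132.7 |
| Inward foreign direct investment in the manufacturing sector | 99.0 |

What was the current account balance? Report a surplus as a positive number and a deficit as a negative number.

558.8

Goods: 125.2 + 451.7 = 576.9
Services: 43.5 - 172.1 + 40.3 + 149.2 = 60.9
Primary income: -53.0 + 65.0 - 69.0 = -57.0
Secondary income: -22.0
Current account = 576.9 + 60.9 + (-57.0) + (-22.0) = 558.8
(Excluded from the current account — capital account: sale of embassy land to a foreign government 15.0; financial account: purchases of foreign government bonds by domestic residents 119.5, increase in resident deposits held at foreign banks 57.5, borrowing by resident firms from foreign banks 132.7, inward foreign direct investment in the manufacturing sector 99.0.)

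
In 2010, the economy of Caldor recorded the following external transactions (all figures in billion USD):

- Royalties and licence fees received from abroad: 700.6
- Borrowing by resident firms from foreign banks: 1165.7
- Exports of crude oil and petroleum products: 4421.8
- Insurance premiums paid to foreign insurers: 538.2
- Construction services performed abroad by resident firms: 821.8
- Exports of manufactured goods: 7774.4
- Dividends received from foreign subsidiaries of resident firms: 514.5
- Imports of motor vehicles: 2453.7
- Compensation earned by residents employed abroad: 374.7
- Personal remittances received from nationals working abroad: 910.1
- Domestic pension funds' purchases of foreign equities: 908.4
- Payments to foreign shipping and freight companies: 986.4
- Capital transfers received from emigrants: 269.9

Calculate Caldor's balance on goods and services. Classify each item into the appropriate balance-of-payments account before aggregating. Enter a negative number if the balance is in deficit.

9740.3

Goods: 4421.8 + 7774.4 - 2453.7 = 9742.5
Services: -986.4 + 821.8 + 700.6 - 538.2 = -2.2
Trade balance = 9742.5 + (-2.2) = 9740.3
(Excluded from the trade balance — financial account: borrowing by resident firms from foreign banks 1165.7, domestic pension funds' purchases of foreign equities 908.4; primary income: dividends received from foreign subsidiaries of resident firms 514.5, compensation earned by residents employed abroad 374.7; secondary income: personal remittances received from nationals working abroad 910.1; capital account: capital transfers received from emigrants 269.9.)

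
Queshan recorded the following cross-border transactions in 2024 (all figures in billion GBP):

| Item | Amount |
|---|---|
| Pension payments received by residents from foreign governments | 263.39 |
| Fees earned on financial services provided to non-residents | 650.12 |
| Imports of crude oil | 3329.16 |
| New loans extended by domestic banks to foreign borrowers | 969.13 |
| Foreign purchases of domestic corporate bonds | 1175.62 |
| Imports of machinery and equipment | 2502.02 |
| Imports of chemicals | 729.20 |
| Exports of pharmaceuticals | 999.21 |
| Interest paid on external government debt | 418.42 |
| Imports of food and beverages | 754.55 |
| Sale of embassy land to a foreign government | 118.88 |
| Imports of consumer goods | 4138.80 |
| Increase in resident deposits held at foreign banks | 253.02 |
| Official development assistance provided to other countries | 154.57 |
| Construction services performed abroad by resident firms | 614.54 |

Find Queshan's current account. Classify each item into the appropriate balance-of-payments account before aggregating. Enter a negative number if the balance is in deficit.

-9499.46

Goods: -754.55 + 999.21 - 729.20 - 3329.16 - 4138.80 - 2502.02 = -10454.52
Services: 614.54 + 650.12 = 1264.66
Primary income: -418.42
Secondary income: 263.39 - 154.57 = 108.82
Current account = (-10454.52) + 1264.66 + (-418.42) + 108.82 = -9499.46
(Excluded from the current account — financial account: new loans extended by domestic banks to foreign borrowers 969.13, foreign purchases of domestic corporate bonds 1175.62, increase in resident deposits held at foreign banks 253.02; capital account: sale of embassy land to a foreign government 118.88.)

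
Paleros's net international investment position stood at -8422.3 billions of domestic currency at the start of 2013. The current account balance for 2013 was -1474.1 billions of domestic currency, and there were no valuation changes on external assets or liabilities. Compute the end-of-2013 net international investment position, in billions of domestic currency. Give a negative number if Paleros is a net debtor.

-9896.4

With no valuation effects, change in NIIP = current account = -1474.1
End-of-year NIIP = -8422.3 + (-1474.1) = -9896.4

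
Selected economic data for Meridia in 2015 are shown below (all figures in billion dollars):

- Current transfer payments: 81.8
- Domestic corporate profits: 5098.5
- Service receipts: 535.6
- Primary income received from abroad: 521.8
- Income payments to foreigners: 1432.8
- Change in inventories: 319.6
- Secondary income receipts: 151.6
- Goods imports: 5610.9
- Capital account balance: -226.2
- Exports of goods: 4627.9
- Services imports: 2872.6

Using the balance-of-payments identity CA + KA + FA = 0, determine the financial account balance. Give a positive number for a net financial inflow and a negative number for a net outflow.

4387.4

Goods balance = 4627.9 - 5610.9 = -983.0
Services balance = 535.6 - 2872.6 = -2337.0
Trade balance (goods + services) = -983.0 + (-2337.0) = -3320.0
Net primary income = 521.8 - 1432.8 = -911.0
Net secondary income = 151.6 - 81.8 = 69.8
Current account = -3320.0 + (-911.0) + 69.8 = -4161.2
Financial account = -(-4161.2 + (-226.2)) = 4387.4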